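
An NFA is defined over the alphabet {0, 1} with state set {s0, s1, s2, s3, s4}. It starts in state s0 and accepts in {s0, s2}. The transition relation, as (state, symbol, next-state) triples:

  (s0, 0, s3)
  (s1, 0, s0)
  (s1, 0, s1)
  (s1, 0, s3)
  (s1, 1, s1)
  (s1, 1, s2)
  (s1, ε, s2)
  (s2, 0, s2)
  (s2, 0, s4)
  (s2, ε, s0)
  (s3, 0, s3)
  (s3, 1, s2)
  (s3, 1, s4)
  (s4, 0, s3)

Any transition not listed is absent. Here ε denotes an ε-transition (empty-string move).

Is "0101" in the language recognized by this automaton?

Yes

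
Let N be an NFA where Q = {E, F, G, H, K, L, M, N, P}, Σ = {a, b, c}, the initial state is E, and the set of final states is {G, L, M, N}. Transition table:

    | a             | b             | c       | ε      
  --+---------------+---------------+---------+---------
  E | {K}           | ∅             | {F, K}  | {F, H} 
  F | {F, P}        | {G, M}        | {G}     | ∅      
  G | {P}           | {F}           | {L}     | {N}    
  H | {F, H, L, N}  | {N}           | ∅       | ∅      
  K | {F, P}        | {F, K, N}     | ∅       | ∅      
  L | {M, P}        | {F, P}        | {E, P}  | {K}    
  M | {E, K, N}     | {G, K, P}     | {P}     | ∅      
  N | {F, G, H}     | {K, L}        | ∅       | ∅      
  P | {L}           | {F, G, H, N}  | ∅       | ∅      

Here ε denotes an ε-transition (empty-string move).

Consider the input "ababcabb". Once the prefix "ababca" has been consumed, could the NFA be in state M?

Yes

Start: ε-closure({E}) = {E, F, H}.
Read 'a': E→{K}, F→{F, P}, H→{F, H, L, N}; now {F, H, K, L, N, P}.
Read 'b': F→{G, M}, H→{N}, K→{F, K, N}, L→{F, P}, N→{K, L}, P→{F, G, H, N}; now {F, G, H, K, L, M, N, P}.
Read 'a': F→{F, P}, G→{P}, H→{F, H, L, N}, K→{F, P}, L→{M, P}, M→{E, K, N}, N→{F, G, H}, P→{L}; now {E, F, G, H, K, L, M, N, P}.
Read 'b': E→∅, F→{G, M}, G→{F}, H→{N}, K→{F, K, N}, L→{F, P}, M→{G, K, P}, N→{K, L}, P→{F, G, H, N}; now {F, G, H, K, L, M, N, P}.
Read 'c': F→{G}, G→{L}, H→∅, K→∅, L→{E, P}, M→{P}, N→∅, P→∅; union {E, G, L, P}; ε-closure = {E, F, G, H, K, L, N, P}.
Read 'a': E→{K}, F→{F, P}, G→{P}, H→{F, H, L, N}, K→{F, P}, L→{M, P}, N→{F, G, H}, P→{L}; now {F, G, H, K, L, M, N, P}.
State M is in {F, G, H, K, L, M, N, P}.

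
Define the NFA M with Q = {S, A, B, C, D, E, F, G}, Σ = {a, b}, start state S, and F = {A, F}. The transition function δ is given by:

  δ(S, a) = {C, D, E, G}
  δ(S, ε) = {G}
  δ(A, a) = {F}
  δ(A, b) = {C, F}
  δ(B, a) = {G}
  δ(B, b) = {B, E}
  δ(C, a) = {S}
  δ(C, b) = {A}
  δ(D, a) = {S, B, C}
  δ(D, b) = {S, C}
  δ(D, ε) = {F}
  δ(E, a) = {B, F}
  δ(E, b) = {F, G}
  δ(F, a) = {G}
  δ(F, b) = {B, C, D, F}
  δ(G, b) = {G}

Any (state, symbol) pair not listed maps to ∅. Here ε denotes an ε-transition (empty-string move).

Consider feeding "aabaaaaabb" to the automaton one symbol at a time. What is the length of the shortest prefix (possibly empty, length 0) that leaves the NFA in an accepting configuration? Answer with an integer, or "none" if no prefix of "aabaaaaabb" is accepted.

1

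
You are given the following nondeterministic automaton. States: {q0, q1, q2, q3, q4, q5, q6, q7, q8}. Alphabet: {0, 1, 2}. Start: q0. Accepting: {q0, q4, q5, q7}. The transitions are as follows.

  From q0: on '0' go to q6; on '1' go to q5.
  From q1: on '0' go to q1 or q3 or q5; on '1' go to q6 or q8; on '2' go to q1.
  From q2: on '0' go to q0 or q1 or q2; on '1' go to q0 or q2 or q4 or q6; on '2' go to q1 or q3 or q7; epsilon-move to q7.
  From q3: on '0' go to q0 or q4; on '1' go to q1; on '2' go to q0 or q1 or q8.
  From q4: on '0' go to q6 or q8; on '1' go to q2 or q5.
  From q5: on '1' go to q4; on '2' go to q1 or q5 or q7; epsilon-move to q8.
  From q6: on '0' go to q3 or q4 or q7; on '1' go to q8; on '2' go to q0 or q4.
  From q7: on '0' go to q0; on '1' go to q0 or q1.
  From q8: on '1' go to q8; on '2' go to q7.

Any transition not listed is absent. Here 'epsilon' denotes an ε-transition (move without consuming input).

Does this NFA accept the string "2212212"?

Start in {q0}.
Read '2': q0→∅; now ∅.
The set is empty and remains empty for the remaining 6 symbols.
The final set ∅ contains no accepting state.

No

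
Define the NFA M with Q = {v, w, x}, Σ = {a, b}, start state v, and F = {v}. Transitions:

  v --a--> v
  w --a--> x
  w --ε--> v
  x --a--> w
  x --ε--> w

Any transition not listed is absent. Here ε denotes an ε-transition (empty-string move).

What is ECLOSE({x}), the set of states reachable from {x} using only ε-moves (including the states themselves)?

{v, w, x}

Begin with {x}.
ε-move x → w; add w.
ε-move w → v; add v.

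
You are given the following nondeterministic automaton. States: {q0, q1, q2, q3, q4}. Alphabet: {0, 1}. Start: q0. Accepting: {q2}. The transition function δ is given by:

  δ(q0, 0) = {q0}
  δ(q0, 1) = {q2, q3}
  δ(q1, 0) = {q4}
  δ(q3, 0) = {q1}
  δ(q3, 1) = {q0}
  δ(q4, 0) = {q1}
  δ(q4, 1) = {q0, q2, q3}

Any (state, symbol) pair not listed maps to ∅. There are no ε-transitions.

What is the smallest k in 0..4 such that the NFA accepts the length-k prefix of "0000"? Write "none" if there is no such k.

Start in {q0}.
Read '0': {q0} → {q0}.
Read '0': {q0} → {q0}.
Read '0': {q0} → {q0}.
Read '0': {q0} → {q0}.
No reachable set along the way intersects F.

none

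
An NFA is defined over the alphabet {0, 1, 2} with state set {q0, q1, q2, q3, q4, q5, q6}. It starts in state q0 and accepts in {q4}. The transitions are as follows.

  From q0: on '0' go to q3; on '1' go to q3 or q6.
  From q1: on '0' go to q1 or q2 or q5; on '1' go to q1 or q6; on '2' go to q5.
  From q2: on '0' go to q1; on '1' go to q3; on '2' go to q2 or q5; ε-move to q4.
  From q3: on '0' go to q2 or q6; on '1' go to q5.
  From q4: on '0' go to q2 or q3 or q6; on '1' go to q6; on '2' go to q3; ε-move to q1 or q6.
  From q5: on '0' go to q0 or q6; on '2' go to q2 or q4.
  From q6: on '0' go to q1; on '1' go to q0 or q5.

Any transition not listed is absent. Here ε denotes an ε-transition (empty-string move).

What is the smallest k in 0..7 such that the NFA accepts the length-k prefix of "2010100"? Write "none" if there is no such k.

none

Start in {q0}.
Read '2': q0→∅; now ∅.
The set is empty and remains empty for the remaining 6 symbols.
No reachable set along the way intersects F.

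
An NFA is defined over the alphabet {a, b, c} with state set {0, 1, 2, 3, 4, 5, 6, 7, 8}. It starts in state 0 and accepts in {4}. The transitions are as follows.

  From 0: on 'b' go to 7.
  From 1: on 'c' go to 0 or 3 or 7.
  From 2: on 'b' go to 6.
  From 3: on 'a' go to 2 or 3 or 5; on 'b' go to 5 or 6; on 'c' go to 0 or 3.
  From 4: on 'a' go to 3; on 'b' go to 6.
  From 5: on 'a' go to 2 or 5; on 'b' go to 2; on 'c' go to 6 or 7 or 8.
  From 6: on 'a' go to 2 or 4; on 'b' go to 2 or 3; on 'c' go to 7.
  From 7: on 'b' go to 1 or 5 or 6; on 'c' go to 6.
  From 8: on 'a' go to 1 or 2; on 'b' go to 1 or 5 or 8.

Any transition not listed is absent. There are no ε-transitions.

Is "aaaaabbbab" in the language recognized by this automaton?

No

Start in {0}.
Read 'a': 0→∅; now ∅.
The set is empty and remains empty for the remaining 9 symbols.
The final set ∅ contains no accepting state.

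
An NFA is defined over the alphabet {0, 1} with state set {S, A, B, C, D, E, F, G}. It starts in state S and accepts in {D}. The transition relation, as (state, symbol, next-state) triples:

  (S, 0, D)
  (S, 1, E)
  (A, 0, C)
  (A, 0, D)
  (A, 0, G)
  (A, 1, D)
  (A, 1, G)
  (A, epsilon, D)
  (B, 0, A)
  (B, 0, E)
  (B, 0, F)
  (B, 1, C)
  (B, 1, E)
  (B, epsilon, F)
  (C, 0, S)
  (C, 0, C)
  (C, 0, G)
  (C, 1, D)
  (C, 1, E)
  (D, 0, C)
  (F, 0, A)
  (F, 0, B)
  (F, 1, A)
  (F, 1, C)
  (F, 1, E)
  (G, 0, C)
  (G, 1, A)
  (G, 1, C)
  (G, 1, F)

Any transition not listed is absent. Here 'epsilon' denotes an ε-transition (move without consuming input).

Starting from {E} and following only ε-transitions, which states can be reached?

{E}

Begin with {E}.
No ε-moves leave this set, so the closure equals the set itself.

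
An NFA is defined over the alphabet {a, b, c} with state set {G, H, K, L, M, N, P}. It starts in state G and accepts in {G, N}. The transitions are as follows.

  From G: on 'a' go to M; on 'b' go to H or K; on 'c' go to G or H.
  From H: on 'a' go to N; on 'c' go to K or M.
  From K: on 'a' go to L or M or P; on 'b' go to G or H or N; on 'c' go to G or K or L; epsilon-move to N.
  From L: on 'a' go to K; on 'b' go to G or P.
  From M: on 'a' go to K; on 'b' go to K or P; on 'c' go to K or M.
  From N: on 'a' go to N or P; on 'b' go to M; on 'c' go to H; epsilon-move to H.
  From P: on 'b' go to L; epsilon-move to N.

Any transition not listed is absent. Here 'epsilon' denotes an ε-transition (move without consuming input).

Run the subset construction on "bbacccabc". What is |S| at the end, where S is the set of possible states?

6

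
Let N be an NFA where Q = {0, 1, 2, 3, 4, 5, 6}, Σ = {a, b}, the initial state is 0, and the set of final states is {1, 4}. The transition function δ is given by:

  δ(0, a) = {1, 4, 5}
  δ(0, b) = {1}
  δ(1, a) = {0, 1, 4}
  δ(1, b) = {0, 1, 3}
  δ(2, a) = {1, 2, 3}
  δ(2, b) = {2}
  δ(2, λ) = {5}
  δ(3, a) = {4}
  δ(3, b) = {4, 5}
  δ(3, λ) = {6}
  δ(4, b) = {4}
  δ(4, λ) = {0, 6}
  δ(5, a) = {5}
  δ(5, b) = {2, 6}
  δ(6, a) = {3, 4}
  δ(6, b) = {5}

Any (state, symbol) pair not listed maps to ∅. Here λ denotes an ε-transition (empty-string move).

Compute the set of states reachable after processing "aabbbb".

{0, 1, 2, 3, 4, 5, 6}

Start in {0}.
Read 'a': 0→{1, 4, 5}; union {1, 4, 5}; ε-closure = {0, 1, 4, 5, 6}.
Read 'a': 0→{1, 4, 5}, 1→{0, 1, 4}, 4→∅, 5→{5}, 6→{3, 4}; union {0, 1, 3, 4, 5}; ε-closure = {0, 1, 3, 4, 5, 6}.
Read 'b': 0→{1}, 1→{0, 1, 3}, 3→{4, 5}, 4→{4}, 5→{2, 6}, 6→{5}; now {0, 1, 2, 3, 4, 5, 6}.
Read 'b': 0→{1}, 1→{0, 1, 3}, 2→{2}, 3→{4, 5}, 4→{4}, 5→{2, 6}, 6→{5}; now {0, 1, 2, 3, 4, 5, 6}.
Read 'b': 0→{1}, 1→{0, 1, 3}, 2→{2}, 3→{4, 5}, 4→{4}, 5→{2, 6}, 6→{5}; now {0, 1, 2, 3, 4, 5, 6}.
Read 'b': 0→{1}, 1→{0, 1, 3}, 2→{2}, 3→{4, 5}, 4→{4}, 5→{2, 6}, 6→{5}; now {0, 1, 2, 3, 4, 5, 6}.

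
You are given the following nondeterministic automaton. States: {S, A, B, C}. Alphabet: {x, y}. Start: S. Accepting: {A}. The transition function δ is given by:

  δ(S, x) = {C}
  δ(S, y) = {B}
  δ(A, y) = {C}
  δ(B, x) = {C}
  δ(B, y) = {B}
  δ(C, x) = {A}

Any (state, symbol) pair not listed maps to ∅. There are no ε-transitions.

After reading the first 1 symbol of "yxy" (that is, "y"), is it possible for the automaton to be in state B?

Yes

Start in {S}.
Read 'y': S→{B}; now {B}.
State B is in {B}.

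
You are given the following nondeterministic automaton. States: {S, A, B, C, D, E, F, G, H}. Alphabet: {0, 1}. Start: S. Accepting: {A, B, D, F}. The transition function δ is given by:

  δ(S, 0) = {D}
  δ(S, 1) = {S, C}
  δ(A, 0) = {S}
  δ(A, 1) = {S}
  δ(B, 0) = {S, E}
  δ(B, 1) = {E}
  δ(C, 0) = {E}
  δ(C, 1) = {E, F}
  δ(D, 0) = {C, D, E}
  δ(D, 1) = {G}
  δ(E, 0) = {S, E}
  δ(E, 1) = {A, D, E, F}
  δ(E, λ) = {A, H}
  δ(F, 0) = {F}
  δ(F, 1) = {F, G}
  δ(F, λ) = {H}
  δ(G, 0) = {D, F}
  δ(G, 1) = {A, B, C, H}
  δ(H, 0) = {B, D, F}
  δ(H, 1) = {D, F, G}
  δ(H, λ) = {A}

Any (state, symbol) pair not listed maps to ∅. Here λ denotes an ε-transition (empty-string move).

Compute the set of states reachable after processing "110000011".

{S, A, B, C, D, E, F, G, H}

Start in {S}.
Read '1': {S} → {S, C}.
Read '1': {S, C} → {S, A, C, E, F, H}.
Read '0': {S, A, C, E, F, H} → {S, A, B, D, E, F, H}.
Read '0': {S, A, B, D, E, F, H} → {S, A, B, C, D, E, F, H}.
Read '0': {S, A, B, C, D, E, F, H} → {S, A, B, C, D, E, F, H}.
Read '0': {S, A, B, C, D, E, F, H} → {S, A, B, C, D, E, F, H}.
Read '0': {S, A, B, C, D, E, F, H} → {S, A, B, C, D, E, F, H}.
Read '1': {S, A, B, C, D, E, F, H} → {S, A, C, D, E, F, G, H}.
Read '1': {S, A, C, D, E, F, G, H} → {S, A, B, C, D, E, F, G, H}.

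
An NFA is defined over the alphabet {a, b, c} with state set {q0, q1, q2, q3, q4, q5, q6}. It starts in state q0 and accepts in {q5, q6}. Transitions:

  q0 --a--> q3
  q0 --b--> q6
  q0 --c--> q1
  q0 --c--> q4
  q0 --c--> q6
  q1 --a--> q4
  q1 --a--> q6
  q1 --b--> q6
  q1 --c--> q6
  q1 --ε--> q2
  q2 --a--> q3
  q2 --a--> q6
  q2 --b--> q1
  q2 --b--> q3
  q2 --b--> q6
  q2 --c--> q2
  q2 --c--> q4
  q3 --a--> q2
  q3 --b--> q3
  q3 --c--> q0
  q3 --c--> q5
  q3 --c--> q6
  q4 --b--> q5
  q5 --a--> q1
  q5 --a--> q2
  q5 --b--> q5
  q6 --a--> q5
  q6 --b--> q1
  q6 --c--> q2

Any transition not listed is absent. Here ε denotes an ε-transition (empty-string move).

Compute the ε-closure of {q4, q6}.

Begin with {q4, q6}.
No ε-moves leave this set, so the closure equals the set itself.

{q4, q6}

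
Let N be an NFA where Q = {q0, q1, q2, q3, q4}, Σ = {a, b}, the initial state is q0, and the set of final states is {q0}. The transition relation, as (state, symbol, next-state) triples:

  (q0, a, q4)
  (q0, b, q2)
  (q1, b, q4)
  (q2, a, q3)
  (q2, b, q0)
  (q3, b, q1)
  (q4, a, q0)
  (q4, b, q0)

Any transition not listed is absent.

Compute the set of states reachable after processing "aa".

{q0}

Start in {q0}.
Read 'a': {q0} → {q4}.
Read 'a': {q4} → {q0}.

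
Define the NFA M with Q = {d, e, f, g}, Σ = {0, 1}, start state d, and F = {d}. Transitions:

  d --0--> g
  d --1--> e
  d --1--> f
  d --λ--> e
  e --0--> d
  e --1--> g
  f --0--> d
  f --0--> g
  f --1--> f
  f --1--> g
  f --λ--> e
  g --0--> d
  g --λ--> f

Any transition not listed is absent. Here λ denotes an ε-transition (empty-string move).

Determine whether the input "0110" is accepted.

Start: ε-closure({d}) = {d, e}.
Read '0': d→{g}, e→{d}; union {d, g}; ε-closure = {d, e, f, g}.
Read '1': d→{e, f}, e→{g}, f→{f, g}, g→∅; now {e, f, g}.
Read '1': e→{g}, f→{f, g}, g→∅; union {f, g}; ε-closure = {e, f, g}.
Read '0': e→{d}, f→{d, g}, g→{d}; union {d, g}; ε-closure = {d, e, f, g}.
The final set {d, e, f, g} contains the accepting state d.

Yes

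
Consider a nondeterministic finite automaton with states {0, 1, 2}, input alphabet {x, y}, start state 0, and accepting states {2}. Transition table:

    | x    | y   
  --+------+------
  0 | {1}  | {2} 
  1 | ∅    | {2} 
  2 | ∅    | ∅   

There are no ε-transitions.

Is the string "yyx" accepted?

No

Start in {0}.
Read 'y': {0} → {2}.
Read 'y': {2} → ∅.
The set is empty and remains empty for the remaining 1 symbol.
The final set ∅ contains no accepting state.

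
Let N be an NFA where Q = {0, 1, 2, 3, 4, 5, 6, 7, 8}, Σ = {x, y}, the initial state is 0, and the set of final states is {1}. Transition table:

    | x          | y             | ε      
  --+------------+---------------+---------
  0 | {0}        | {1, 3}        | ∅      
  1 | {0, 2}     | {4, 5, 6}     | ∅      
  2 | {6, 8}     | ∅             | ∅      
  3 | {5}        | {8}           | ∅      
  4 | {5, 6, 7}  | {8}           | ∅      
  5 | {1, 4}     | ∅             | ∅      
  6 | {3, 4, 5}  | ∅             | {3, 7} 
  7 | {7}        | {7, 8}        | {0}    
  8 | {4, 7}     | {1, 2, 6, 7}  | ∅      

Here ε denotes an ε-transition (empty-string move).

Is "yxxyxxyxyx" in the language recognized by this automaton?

Start in {0}.
Read 'y': 0→{1, 3}; now {1, 3}.
Read 'x': 1→{0, 2}, 3→{5}; now {0, 2, 5}.
Read 'x': 0→{0}, 2→{6, 8}, 5→{1, 4}; union {0, 1, 4, 6, 8}; ε-closure = {0, 1, 3, 4, 6, 7, 8}.
Read 'y': 0→{1, 3}, 1→{4, 5, 6}, 3→{8}, 4→{8}, 6→∅, 7→{7, 8}, 8→{1, 2, 6, 7}; union {1, 2, 3, 4, 5, 6, 7, 8}; ε-closure = {0, 1, 2, 3, 4, 5, 6, 7, 8}.
Read 'x': 0→{0}, 1→{0, 2}, 2→{6, 8}, 3→{5}, 4→{5, 6, 7}, 5→{1, 4}, 6→{3, 4, 5}, 7→{7}, 8→{4, 7}; now {0, 1, 2, 3, 4, 5, 6, 7, 8}.
Read 'x': 0→{0}, 1→{0, 2}, 2→{6, 8}, 3→{5}, 4→{5, 6, 7}, 5→{1, 4}, 6→{3, 4, 5}, 7→{7}, 8→{4, 7}; now {0, 1, 2, 3, 4, 5, 6, 7, 8}.
Read 'y': 0→{1, 3}, 1→{4, 5, 6}, 2→∅, 3→{8}, 4→{8}, 5→∅, 6→∅, 7→{7, 8}, 8→{1, 2, 6, 7}; union {1, 2, 3, 4, 5, 6, 7, 8}; ε-closure = {0, 1, 2, 3, 4, 5, 6, 7, 8}.
Read 'x': 0→{0}, 1→{0, 2}, 2→{6, 8}, 3→{5}, 4→{5, 6, 7}, 5→{1, 4}, 6→{3, 4, 5}, 7→{7}, 8→{4, 7}; now {0, 1, 2, 3, 4, 5, 6, 7, 8}.
Read 'y': 0→{1, 3}, 1→{4, 5, 6}, 2→∅, 3→{8}, 4→{8}, 5→∅, 6→∅, 7→{7, 8}, 8→{1, 2, 6, 7}; union {1, 2, 3, 4, 5, 6, 7, 8}; ε-closure = {0, 1, 2, 3, 4, 5, 6, 7, 8}.
Read 'x': 0→{0}, 1→{0, 2}, 2→{6, 8}, 3→{5}, 4→{5, 6, 7}, 5→{1, 4}, 6→{3, 4, 5}, 7→{7}, 8→{4, 7}; now {0, 1, 2, 3, 4, 5, 6, 7, 8}.
The final set {0, 1, 2, 3, 4, 5, 6, 7, 8} contains the accepting state 1.

Yes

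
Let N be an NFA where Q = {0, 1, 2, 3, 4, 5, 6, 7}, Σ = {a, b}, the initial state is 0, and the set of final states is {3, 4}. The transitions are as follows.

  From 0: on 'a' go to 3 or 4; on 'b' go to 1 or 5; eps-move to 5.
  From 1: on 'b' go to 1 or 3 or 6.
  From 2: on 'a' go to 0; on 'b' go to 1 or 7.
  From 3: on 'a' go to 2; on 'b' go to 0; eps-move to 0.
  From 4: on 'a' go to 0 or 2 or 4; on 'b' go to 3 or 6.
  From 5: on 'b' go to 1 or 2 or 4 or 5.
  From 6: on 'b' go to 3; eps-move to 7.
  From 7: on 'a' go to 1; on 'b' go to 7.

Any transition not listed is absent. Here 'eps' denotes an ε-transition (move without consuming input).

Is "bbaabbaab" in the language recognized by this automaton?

Yes

Start: ε-closure({0}) = {0, 5}.
Read 'b': 0→{1, 5}, 5→{1, 2, 4, 5}; now {1, 2, 4, 5}.
Read 'b': 1→{1, 3, 6}, 2→{1, 7}, 4→{3, 6}, 5→{1, 2, 4, 5}; union {1, 2, 3, 4, 5, 6, 7}; ε-closure = {0, 1, 2, 3, 4, 5, 6, 7}.
Read 'a': 0→{3, 4}, 1→∅, 2→{0}, 3→{2}, 4→{0, 2, 4}, 5→∅, 6→∅, 7→{1}; union {0, 1, 2, 3, 4}; ε-closure = {0, 1, 2, 3, 4, 5}.
Read 'a': 0→{3, 4}, 1→∅, 2→{0}, 3→{2}, 4→{0, 2, 4}, 5→∅; union {0, 2, 3, 4}; ε-closure = {0, 2, 3, 4, 5}.
Read 'b': 0→{1, 5}, 2→{1, 7}, 3→{0}, 4→{3, 6}, 5→{1, 2, 4, 5}; now {0, 1, 2, 3, 4, 5, 6, 7}.
Read 'b': 0→{1, 5}, 1→{1, 3, 6}, 2→{1, 7}, 3→{0}, 4→{3, 6}, 5→{1, 2, 4, 5}, 6→{3}, 7→{7}; now {0, 1, 2, 3, 4, 5, 6, 7}.
Read 'a': 0→{3, 4}, 1→∅, 2→{0}, 3→{2}, 4→{0, 2, 4}, 5→∅, 6→∅, 7→{1}; union {0, 1, 2, 3, 4}; ε-closure = {0, 1, 2, 3, 4, 5}.
Read 'a': 0→{3, 4}, 1→∅, 2→{0}, 3→{2}, 4→{0, 2, 4}, 5→∅; union {0, 2, 3, 4}; ε-closure = {0, 2, 3, 4, 5}.
Read 'b': 0→{1, 5}, 2→{1, 7}, 3→{0}, 4→{3, 6}, 5→{1, 2, 4, 5}; now {0, 1, 2, 3, 4, 5, 6, 7}.
The final set {0, 1, 2, 3, 4, 5, 6, 7} contains the accepting states 3, 4.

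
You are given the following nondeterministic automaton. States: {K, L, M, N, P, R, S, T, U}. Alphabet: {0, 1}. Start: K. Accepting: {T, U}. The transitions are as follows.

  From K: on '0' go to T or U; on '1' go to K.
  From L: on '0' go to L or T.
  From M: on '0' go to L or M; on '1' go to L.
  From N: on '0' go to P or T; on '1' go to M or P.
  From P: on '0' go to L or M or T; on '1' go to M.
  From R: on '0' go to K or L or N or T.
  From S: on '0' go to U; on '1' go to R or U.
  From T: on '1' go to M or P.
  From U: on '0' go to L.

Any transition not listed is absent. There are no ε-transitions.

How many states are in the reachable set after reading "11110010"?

Start in {K}.
Read '1': {K} → {K}.
Read '1': {K} → {K}.
Read '1': {K} → {K}.
Read '1': {K} → {K}.
Read '0': {K} → {T, U}.
Read '0': {T, U} → {L}.
Read '1': {L} → ∅.
The set is empty and remains empty for the remaining 1 symbol.
That set has 0 states.

0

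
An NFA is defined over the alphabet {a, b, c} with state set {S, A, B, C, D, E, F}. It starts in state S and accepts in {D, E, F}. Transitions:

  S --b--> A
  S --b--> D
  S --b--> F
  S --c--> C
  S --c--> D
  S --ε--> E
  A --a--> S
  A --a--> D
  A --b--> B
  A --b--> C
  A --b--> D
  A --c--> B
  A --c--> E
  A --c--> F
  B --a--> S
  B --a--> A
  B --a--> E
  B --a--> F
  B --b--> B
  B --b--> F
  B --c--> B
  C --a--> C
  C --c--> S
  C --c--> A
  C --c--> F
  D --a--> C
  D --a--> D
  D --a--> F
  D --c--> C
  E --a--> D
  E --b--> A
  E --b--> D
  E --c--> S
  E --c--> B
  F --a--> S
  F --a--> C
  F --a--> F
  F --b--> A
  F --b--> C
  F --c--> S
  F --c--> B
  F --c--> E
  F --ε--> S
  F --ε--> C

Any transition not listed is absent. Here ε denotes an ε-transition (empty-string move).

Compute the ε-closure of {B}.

{B}

Begin with {B}.
No ε-moves leave this set, so the closure equals the set itself.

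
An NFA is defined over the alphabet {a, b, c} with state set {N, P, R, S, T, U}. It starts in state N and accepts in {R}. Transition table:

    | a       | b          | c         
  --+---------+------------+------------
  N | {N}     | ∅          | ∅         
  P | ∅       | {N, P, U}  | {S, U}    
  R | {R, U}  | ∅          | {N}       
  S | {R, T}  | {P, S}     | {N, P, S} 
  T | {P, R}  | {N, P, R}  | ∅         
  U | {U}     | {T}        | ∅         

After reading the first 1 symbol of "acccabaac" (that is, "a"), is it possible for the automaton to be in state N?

Yes

Start in {N}.
Read 'a': {N} → {N}.
State N is in {N}.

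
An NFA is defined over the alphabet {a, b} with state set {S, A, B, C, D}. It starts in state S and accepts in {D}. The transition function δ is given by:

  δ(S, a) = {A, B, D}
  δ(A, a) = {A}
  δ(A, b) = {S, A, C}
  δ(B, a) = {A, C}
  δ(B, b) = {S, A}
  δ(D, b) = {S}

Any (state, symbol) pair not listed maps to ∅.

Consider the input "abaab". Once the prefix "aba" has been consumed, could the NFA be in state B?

Yes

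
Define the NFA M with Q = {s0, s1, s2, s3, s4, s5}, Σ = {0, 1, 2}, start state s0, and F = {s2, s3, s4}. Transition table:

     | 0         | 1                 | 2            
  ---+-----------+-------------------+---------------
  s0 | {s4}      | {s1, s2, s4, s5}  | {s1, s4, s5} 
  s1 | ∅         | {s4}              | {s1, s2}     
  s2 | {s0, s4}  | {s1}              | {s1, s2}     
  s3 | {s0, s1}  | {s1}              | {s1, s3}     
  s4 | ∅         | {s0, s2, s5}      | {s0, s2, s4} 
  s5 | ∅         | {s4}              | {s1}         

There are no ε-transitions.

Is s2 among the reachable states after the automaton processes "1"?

Start in {s0}.
Read '1': s0→{s1, s2, s4, s5}; now {s1, s2, s4, s5}.
State s2 is in {s1, s2, s4, s5}.

Yes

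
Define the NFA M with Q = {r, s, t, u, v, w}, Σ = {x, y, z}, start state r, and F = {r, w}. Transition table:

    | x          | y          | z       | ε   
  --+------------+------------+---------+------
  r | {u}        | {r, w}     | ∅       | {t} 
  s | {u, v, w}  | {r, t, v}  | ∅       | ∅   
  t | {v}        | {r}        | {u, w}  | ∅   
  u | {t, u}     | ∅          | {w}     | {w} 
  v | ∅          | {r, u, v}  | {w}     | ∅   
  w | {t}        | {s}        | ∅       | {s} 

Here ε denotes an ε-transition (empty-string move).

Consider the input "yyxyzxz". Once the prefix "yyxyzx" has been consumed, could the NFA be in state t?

Start: ε-closure({r}) = {r, t}.
Read 'y': {r, t} → {r, s, t, w}.
Read 'y': {r, s, t, w} → {r, s, t, v, w}.
Read 'x': {r, s, t, v, w} → {s, t, u, v, w}.
Read 'y': {s, t, u, v, w} → {r, s, t, u, v, w}.
Read 'z': {r, s, t, u, v, w} → {s, u, w}.
Read 'x': {s, u, w} → {s, t, u, v, w}.
State t is in {s, t, u, v, w}.

Yes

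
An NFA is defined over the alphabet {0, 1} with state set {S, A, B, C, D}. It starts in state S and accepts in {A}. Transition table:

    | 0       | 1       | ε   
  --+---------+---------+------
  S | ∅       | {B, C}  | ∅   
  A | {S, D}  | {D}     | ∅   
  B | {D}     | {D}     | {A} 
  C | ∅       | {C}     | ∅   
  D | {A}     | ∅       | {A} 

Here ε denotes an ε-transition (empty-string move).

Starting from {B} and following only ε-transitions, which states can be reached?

Begin with {B}.
ε-move B → A; add A.

{A, B}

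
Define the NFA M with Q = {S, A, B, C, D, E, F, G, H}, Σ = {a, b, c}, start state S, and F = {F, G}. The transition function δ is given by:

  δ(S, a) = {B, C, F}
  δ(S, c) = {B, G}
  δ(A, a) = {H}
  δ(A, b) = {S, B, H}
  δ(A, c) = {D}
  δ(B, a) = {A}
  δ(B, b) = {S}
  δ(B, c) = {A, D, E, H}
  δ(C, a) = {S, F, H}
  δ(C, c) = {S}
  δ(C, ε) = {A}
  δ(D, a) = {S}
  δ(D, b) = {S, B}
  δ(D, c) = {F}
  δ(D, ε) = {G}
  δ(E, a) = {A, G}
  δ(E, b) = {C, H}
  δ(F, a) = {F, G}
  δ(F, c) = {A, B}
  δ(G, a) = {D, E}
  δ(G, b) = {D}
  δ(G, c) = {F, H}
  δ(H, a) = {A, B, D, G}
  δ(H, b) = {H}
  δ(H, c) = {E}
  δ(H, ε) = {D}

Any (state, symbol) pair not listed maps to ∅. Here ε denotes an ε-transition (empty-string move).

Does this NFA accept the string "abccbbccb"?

Yes

Start in {S}.
Read 'a': S→{B, C, F}; union {B, C, F}; ε-closure = {A, B, C, F}.
Read 'b': A→{S, B, H}, B→{S}, C→∅, F→∅; union {S, B, H}; ε-closure = {S, B, D, G, H}.
Read 'c': S→{B, G}, B→{A, D, E, H}, D→{F}, G→{F, H}, H→{E}; now {A, B, D, E, F, G, H}.
Read 'c': A→{D}, B→{A, D, E, H}, D→{F}, E→∅, F→{A, B}, G→{F, H}, H→{E}; union {A, B, D, E, F, H}; ε-closure = {A, B, D, E, F, G, H}.
Read 'b': A→{S, B, H}, B→{S}, D→{S, B}, E→{C, H}, F→∅, G→{D}, H→{H}; union {S, B, C, D, H}; ε-closure = {S, A, B, C, D, G, H}.
Read 'b': S→∅, A→{S, B, H}, B→{S}, C→∅, D→{S, B}, G→{D}, H→{H}; union {S, B, D, H}; ε-closure = {S, B, D, G, H}.
Read 'c': S→{B, G}, B→{A, D, E, H}, D→{F}, G→{F, H}, H→{E}; now {A, B, D, E, F, G, H}.
Read 'c': A→{D}, B→{A, D, E, H}, D→{F}, E→∅, F→{A, B}, G→{F, H}, H→{E}; union {A, B, D, E, F, H}; ε-closure = {A, B, D, E, F, G, H}.
Read 'b': A→{S, B, H}, B→{S}, D→{S, B}, E→{C, H}, F→∅, G→{D}, H→{H}; union {S, B, C, D, H}; ε-closure = {S, A, B, C, D, G, H}.
The final set {S, A, B, C, D, G, H} contains the accepting state G.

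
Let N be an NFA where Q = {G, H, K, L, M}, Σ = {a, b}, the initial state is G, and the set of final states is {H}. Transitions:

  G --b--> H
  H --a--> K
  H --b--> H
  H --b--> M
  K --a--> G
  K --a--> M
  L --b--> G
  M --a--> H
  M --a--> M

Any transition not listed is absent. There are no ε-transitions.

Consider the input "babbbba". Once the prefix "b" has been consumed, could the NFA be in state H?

Yes

Start in {G}.
Read 'b': {G} → {H}.
State H is in {H}.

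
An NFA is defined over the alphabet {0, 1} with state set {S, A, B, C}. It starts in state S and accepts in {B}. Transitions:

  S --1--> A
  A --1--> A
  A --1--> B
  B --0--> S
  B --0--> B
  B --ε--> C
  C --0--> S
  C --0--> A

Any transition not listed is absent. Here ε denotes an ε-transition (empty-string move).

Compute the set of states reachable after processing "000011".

∅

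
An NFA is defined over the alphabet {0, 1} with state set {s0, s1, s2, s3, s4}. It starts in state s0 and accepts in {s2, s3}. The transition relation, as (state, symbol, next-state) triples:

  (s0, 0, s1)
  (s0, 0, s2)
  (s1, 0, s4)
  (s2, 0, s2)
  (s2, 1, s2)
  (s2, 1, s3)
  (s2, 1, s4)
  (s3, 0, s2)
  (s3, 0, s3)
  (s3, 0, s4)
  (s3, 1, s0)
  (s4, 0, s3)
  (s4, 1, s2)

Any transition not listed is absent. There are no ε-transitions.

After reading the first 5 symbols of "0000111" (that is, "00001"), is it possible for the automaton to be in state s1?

Start in {s0}.
Read '0': s0→{s1, s2}; now {s1, s2}.
Read '0': s1→{s4}, s2→{s2}; now {s2, s4}.
Read '0': s2→{s2}, s4→{s3}; now {s2, s3}.
Read '0': s2→{s2}, s3→{s2, s3, s4}; now {s2, s3, s4}.
Read '1': s2→{s2, s3, s4}, s3→{s0}, s4→{s2}; now {s0, s2, s3, s4}.
State s1 is not in {s0, s2, s3, s4}.

No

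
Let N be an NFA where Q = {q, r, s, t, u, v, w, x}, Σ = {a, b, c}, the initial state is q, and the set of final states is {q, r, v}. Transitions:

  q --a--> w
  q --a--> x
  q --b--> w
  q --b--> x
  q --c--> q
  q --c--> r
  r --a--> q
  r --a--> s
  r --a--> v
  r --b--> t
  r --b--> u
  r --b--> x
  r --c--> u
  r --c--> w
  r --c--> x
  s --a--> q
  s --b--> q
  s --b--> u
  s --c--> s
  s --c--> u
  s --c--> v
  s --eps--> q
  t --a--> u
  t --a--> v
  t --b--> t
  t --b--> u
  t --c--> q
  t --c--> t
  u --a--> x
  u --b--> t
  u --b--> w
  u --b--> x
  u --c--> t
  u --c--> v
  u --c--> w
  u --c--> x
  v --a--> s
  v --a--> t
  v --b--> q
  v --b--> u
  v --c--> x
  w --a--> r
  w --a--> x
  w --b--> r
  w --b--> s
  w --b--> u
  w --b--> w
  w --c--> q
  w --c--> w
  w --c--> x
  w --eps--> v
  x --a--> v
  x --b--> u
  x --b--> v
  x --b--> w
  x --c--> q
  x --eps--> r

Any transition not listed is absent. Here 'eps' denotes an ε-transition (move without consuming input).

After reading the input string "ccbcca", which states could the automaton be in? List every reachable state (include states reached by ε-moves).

{q, r, s, t, u, v, w, x}

Start in {q}.
Read 'c': {q} → {q, r}.
Read 'c': {q, r} → {q, r, u, v, w, x}.
Read 'b': {q, r, u, v, w, x} → {q, r, s, t, u, v, w, x}.
Read 'c': {q, r, s, t, u, v, w, x} → {q, r, s, t, u, v, w, x}.
Read 'c': {q, r, s, t, u, v, w, x} → {q, r, s, t, u, v, w, x}.
Read 'a': {q, r, s, t, u, v, w, x} → {q, r, s, t, u, v, w, x}.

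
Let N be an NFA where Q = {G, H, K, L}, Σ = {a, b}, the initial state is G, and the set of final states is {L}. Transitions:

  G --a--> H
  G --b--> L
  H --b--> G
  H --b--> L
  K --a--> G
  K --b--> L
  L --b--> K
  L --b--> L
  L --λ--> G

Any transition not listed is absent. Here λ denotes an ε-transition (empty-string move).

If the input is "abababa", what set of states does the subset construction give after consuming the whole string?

{H}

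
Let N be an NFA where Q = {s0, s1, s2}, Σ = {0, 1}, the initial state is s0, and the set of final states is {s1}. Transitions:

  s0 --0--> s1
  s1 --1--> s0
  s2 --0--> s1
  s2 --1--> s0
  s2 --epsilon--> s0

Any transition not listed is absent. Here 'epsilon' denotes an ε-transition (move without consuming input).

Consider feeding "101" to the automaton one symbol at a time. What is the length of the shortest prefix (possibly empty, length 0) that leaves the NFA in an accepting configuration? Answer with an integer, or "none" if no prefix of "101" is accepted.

Start in {s0}.
Read '1': {s0} → ∅.
The set is empty and remains empty for the remaining 2 symbols.
No reachable set along the way intersects F.

none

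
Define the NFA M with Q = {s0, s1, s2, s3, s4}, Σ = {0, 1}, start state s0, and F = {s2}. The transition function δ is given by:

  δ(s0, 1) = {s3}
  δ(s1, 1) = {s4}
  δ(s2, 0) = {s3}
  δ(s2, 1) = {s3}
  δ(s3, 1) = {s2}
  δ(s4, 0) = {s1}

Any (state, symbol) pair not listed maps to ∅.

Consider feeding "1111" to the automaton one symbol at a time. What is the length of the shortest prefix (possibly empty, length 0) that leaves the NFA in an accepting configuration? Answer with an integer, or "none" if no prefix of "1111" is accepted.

Start in {s0}.
Read '1': s0→{s3}; now {s3}.
Read '1': s3→{s2}; now {s2}.
None of the earlier sets intersect F, but {s2} does.

2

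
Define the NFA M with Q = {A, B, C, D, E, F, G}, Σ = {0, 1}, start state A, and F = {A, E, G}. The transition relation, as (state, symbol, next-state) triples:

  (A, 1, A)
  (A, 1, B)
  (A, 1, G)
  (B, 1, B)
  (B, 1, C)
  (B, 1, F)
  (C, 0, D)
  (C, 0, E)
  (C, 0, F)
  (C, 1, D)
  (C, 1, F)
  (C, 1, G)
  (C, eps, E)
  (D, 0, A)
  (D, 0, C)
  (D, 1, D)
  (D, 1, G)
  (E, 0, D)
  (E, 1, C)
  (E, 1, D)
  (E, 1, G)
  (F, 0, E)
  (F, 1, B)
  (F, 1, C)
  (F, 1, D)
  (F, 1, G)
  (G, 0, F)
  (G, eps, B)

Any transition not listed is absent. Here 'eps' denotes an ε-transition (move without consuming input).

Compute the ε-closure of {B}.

Begin with {B}.
No ε-moves leave this set, so the closure equals the set itself.

{B}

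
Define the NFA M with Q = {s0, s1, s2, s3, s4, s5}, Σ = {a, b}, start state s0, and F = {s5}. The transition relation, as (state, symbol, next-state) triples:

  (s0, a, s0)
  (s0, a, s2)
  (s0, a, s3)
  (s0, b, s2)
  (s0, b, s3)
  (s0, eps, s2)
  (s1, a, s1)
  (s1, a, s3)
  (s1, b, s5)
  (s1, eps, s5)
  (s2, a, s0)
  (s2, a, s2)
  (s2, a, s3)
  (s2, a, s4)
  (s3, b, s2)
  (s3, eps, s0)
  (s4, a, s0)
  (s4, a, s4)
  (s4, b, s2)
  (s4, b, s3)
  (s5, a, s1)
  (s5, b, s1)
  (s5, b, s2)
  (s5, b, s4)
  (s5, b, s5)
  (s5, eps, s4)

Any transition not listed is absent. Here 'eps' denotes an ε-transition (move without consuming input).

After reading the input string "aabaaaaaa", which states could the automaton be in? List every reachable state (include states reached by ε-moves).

{s0, s2, s3, s4}

Start: ε-closure({s0}) = {s0, s2}.
Read 'a': s0→{s0, s2, s3}, s2→{s0, s2, s3, s4}; now {s0, s2, s3, s4}.
Read 'a': s0→{s0, s2, s3}, s2→{s0, s2, s3, s4}, s3→∅, s4→{s0, s4}; now {s0, s2, s3, s4}.
Read 'b': s0→{s2, s3}, s2→∅, s3→{s2}, s4→{s2, s3}; union {s2, s3}; ε-closure = {s0, s2, s3}.
Read 'a': s0→{s0, s2, s3}, s2→{s0, s2, s3, s4}, s3→∅; now {s0, s2, s3, s4}.
Read 'a': s0→{s0, s2, s3}, s2→{s0, s2, s3, s4}, s3→∅, s4→{s0, s4}; now {s0, s2, s3, s4}.
Read 'a': s0→{s0, s2, s3}, s2→{s0, s2, s3, s4}, s3→∅, s4→{s0, s4}; now {s0, s2, s3, s4}.
Read 'a': s0→{s0, s2, s3}, s2→{s0, s2, s3, s4}, s3→∅, s4→{s0, s4}; now {s0, s2, s3, s4}.
Read 'a': s0→{s0, s2, s3}, s2→{s0, s2, s3, s4}, s3→∅, s4→{s0, s4}; now {s0, s2, s3, s4}.
Read 'a': s0→{s0, s2, s3}, s2→{s0, s2, s3, s4}, s3→∅, s4→{s0, s4}; now {s0, s2, s3, s4}.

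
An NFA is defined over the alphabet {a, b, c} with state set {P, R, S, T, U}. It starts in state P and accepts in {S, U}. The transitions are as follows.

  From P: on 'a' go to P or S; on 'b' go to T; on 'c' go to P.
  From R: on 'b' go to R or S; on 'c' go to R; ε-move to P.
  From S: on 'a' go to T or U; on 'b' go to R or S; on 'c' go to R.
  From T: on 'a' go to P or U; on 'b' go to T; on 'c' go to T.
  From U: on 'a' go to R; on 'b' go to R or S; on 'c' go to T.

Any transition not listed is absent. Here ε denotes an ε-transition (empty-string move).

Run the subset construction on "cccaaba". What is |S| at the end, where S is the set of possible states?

4

Start in {P}.
Read 'c': {P} → {P}.
Read 'c': {P} → {P}.
Read 'c': {P} → {P}.
Read 'a': {P} → {P, S}.
Read 'a': {P, S} → {P, S, T, U}.
Read 'b': {P, S, T, U} → {P, R, S, T}.
Read 'a': {P, R, S, T} → {P, S, T, U}.
That set has 4 states.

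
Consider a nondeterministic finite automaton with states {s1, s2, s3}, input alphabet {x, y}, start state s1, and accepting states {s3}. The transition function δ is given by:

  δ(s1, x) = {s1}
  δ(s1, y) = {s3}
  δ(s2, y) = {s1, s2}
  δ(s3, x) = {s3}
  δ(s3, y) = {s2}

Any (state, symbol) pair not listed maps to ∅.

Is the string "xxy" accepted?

Start in {s1}.
Read 'x': s1→{s1}; now {s1}.
Read 'x': s1→{s1}; now {s1}.
Read 'y': s1→{s3}; now {s3}.
The final set {s3} contains the accepting state s3.

Yes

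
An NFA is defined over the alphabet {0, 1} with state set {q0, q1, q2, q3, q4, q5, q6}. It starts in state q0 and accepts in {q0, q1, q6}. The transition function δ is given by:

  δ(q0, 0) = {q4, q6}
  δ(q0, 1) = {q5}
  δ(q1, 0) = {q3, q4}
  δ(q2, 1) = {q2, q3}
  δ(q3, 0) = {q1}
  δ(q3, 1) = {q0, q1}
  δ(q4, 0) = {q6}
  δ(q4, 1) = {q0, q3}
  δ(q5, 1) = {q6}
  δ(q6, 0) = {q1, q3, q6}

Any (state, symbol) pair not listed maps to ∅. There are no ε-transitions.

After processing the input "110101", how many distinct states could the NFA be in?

3

Start in {q0}.
Read '1': {q0} → {q5}.
Read '1': {q5} → {q6}.
Read '0': {q6} → {q1, q3, q6}.
Read '1': {q1, q3, q6} → {q0, q1}.
Read '0': {q0, q1} → {q3, q4, q6}.
Read '1': {q3, q4, q6} → {q0, q1, q3}.
That set has 3 states.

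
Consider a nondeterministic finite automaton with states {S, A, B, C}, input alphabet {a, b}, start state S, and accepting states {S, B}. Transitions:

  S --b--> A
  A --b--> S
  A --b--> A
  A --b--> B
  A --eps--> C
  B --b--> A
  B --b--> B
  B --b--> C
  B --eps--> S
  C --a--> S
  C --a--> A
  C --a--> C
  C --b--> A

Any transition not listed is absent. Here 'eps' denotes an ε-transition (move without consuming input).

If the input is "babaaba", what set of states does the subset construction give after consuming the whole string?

Start in {S}.
Read 'b': S→{A}; union {A}; ε-closure = {A, C}.
Read 'a': A→∅, C→{S, A, C}; now {S, A, C}.
Read 'b': S→{A}, A→{S, A, B}, C→{A}; union {S, A, B}; ε-closure = {S, A, B, C}.
Read 'a': S→∅, A→∅, B→∅, C→{S, A, C}; now {S, A, C}.
Read 'a': S→∅, A→∅, C→{S, A, C}; now {S, A, C}.
Read 'b': S→{A}, A→{S, A, B}, C→{A}; union {S, A, B}; ε-closure = {S, A, B, C}.
Read 'a': S→∅, A→∅, B→∅, C→{S, A, C}; now {S, A, C}.

{S, A, C}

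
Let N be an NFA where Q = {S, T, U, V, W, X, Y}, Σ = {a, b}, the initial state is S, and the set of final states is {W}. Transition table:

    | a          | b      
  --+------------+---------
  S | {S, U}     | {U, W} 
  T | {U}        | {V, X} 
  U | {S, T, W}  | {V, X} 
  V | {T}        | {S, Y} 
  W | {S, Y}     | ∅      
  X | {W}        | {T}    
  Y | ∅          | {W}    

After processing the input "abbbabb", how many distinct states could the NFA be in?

5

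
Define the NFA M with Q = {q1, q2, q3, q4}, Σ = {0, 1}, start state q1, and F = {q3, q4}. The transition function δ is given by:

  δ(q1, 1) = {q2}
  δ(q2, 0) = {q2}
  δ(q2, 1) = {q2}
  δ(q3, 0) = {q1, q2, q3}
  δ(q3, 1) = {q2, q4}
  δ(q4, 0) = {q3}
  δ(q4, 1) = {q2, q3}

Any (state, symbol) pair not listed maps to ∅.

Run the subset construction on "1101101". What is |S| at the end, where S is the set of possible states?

1

Start in {q1}.
Read '1': q1→{q2}; now {q2}.
Read '1': q2→{q2}; now {q2}.
Read '0': q2→{q2}; now {q2}.
Read '1': q2→{q2}; now {q2}.
Read '1': q2→{q2}; now {q2}.
Read '0': q2→{q2}; now {q2}.
Read '1': q2→{q2}; now {q2}.
That set has 1 state.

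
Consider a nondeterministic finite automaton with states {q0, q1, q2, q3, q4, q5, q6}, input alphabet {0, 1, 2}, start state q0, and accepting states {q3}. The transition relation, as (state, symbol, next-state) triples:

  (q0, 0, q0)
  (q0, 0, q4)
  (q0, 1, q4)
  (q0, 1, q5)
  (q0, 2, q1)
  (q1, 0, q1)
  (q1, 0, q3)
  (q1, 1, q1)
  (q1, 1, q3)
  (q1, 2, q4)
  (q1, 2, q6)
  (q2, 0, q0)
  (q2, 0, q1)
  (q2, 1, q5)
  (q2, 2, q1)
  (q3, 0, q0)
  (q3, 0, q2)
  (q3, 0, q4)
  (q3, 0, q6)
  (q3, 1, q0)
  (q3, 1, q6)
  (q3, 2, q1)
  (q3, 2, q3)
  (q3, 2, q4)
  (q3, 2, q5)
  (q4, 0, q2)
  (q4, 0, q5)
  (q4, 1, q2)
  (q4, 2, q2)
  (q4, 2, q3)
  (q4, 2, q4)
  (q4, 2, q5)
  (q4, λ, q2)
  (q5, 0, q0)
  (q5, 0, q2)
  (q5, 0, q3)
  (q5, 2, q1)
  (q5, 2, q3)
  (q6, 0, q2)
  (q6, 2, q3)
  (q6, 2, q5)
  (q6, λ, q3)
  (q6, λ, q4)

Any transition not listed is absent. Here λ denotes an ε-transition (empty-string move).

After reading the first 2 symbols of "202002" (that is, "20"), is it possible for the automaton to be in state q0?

Start in {q0}.
Read '2': q0→{q1}; now {q1}.
Read '0': q1→{q1, q3}; now {q1, q3}.
State q0 is not in {q1, q3}.

No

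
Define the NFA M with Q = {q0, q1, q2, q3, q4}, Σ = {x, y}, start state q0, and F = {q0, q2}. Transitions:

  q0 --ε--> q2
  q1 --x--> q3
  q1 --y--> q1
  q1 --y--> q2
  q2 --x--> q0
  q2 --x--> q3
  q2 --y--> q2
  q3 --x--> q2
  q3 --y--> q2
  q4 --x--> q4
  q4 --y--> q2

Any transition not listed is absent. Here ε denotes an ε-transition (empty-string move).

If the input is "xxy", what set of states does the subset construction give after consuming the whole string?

{q2}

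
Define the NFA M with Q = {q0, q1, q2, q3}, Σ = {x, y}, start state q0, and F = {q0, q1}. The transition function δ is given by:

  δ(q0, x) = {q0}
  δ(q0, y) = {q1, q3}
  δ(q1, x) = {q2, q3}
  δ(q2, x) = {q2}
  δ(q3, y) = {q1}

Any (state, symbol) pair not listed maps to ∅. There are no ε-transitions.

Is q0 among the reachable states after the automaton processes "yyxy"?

Start in {q0}.
Read 'y': q0→{q1, q3}; now {q1, q3}.
Read 'y': q1→∅, q3→{q1}; now {q1}.
Read 'x': q1→{q2, q3}; now {q2, q3}.
Read 'y': q2→∅, q3→{q1}; now {q1}.
State q0 is not in {q1}.

No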